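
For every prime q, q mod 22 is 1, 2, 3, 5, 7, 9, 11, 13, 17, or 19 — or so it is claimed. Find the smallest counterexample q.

q = 37

For q = 2, 3, 5, 7, …, 23, 29, 31 the conclusion holds.
q = 37: 37 mod 22 = 15 — not in {1, 2, 3, 5, 7, 9, 11, 13, 17, 19}.
Thus q = 37 disproves the claim, and no smaller q works.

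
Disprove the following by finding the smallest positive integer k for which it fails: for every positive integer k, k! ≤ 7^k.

We need the least positive integer k for which k! > 7^k.
For k = 1, 2, 3, 4, …, 14, 15, 16 the conclusion holds.
k = 17: k! = 355687428096000 and 7^k = 232630513987207, so 355687428096000 > 232630513987207.

k = 17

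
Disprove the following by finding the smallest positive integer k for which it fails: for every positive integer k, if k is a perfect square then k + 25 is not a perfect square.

k = 144

For k = 1, 4, 9, 16, …, 81, 100, 121 the conclusion holds.
k = 144: 144 = 12² and 144 + 25 = 169 = 13².
Thus k = 144 disproves the claim, and no smaller k works.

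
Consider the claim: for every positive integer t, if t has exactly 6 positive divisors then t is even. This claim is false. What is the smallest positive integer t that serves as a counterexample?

We need the least positive integer t for which t has exactly 6 positive divisors but t is odd.
The first 6 eligible values, up to t = 44, all satisfy the conclusion.
t = 45: divisors of 45: 1, 3, 5, 9, 15, 45; 45 is odd.
So t = 45 is the smallest counterexample.

t = 45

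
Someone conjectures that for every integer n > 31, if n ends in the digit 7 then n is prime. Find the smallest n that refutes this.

n = 57

A counterexample is any integer n > 31 such that n ends in the digit 7 but n is not prime; we check each in order.
For n = 37, 47 the conclusion holds.
n = 57: 57 ends in 7; 57 = 3 × 19, composite.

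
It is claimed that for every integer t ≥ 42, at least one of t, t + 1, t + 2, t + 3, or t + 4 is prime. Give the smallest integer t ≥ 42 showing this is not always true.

t = 48

Check each integer t ≥ 42 in order until t, t + 1, t + 2, t + 3, t + 4 are all composite.
The first 6 eligible values, up to t = 47, all satisfy the conclusion.
t = 48: 48 = 2 × 24; 49 = 7 × 7; 50 = 2 × 25; 51 = 3 × 17; 52 = 2 × 26 — all composite.
Hence t = 48 is a counterexample.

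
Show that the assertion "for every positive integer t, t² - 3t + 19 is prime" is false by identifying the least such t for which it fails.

For t = 1, 2, 3, 4, …, 15, 16, 17 the conclusion holds.
t = 18: t² - 3t + 19 = 289 = 17 × 17, composite.
Hence t = 18 is a counterexample.

t = 18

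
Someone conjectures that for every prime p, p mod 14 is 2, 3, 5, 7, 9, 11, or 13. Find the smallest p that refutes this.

We need the least prime p for which the claim fails.
For p = 2, 3, 5, 7, 11, 13, 17, 19, 23 the conclusion holds.
p = 29: 29 mod 14 = 1 — not in {2, 3, 5, 7, 9, 11, 13}.

p = 29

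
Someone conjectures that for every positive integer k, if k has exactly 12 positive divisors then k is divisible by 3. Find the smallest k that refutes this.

k = 140

Check each positive integer k in order until k has exactly 12 positive divisors but k is not divisible by 3.
The first 8 eligible values, up to k = 132, all satisfy the conclusion.
k = 140: τ(140) = 12; 140 mod 3 = 2.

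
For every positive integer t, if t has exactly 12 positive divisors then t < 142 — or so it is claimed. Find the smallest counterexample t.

t = 150

We need the least positive integer t for which t has exactly 12 positive divisors but the claim fails.
For t = 60, 72, 84, 90, 96, 108, 126, 132, 140 the conclusion holds.
t = 150: τ(150) = 12; 150 ≥ 142.
Hence t = 150 is a counterexample.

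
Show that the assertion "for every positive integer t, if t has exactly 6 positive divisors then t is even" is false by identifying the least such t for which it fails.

We need the least positive integer t for which t has exactly 6 positive divisors but t is odd.
For t = 12, 18, 20, 28, 32, 44 the conclusion holds.
t = 45: divisors of 45: 1, 3, 5, 9, 15, 45; 45 is odd.
Hence t = 45 is a counterexample.

t = 45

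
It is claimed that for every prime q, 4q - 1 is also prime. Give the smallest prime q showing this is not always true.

We need the least prime q for which 4q - 1 is not prime.
For q = 2, 3, 5 the conclusion holds.
q = 7: 4q - 1 = 27 = 3 × 9, not prime.

q = 7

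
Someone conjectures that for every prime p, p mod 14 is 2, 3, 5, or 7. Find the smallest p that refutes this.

A counterexample is any prime p such that the claim fails; we check each in order.
The first 4 eligible values, up to p = 7, all satisfy the conclusion.
p = 11: 11 mod 14 = 11 — not in {2, 3, 5, 7}.
So p = 11 is the smallest counterexample.

p = 11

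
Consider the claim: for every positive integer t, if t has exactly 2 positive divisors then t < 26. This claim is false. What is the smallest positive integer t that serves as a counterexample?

Check each positive integer t in order until t has exactly 2 positive divisors but the claim fails.
The first 9 eligible values, up to t = 23, all satisfy the conclusion.
t = 29: τ(29) = 2; 29 ≥ 26.

t = 29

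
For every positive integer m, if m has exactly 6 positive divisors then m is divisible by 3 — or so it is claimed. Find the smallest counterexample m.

m = 20

Check each positive integer m in order until m has exactly 6 positive divisors but m is not divisible by 3.
m = 12: τ(12) = 6; 12 mod 3 = 0.
m = 18: τ(18) = 6; 18 mod 3 = 0.
m = 20: τ(20) = 6; 20 mod 3 = 2.
Thus m = 20 disproves the claim, and no smaller m works.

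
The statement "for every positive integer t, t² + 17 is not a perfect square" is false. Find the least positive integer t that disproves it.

We need the least positive integer t for which t² + 17 is a perfect square.
The first 7 eligible values, up to t = 7, all satisfy the conclusion.
t = 8: 8² + 17 = 81 = 9², a perfect square.

t = 8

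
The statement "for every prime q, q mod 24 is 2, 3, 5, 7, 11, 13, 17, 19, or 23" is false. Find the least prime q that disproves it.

q = 73

Check each prime q in order until the claim fails.
For q = 2, 3, 5, 7, …, 61, 67, 71 the conclusion holds.
q = 73: 73 mod 24 = 1 — not in {2, 3, 5, 7, 11, 13, 17, 19, 23}.
So q = 73 is the smallest counterexample.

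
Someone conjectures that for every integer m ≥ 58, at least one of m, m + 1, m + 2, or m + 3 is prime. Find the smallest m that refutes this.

Check each integer m ≥ 58 in order until m, m + 1, m + 2, m + 3 are all composite.
m = 58: 59 is prime.
m = 59: 59 is prime.
m = 60: 61 is prime.
m = 61: 61 is prime.
m = 62: 62 = 2 × 31; 63 = 3 × 21; 64 = 2 × 32; 65 = 5 × 13 — all composite.

m = 62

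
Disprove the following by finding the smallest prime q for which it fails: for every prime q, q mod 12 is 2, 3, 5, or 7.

q = 11

We need the least prime q for which the claim fails.
For q = 2, 3, 5, 7 the conclusion holds.
q = 11: 11 mod 12 = 11 — not in {2, 3, 5, 7}.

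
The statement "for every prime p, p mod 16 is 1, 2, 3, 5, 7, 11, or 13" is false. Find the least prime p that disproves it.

p = 31

For p = 2, 3, 5, 7, 11, 13, 17, 19, 23, 29 the conclusion holds.
p = 31: 31 mod 16 = 15 — not in {1, 2, 3, 5, 7, 11, 13}.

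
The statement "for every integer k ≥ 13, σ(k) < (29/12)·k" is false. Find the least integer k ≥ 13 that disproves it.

k = 24

We need the least integer k ≥ 13 for which the claim fails.
For k = 13, 14, 15, 16, …, 21, 22, 23 the conclusion holds.
k = 24: σ(24) = 60; 60 ≥ 58.
So k = 24 is the smallest counterexample.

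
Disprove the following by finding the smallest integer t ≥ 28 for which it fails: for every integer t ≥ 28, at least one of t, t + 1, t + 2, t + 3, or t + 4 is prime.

We need the least integer t ≥ 28 for which t, t + 1, t + 2, t + 3, t + 4 are all composite.
For t = 28, 29, 30, 31 the conclusion holds.
t = 32: 32 = 2 × 16; 33 = 3 × 11; 34 = 2 × 17; 35 = 5 × 7; 36 = 2 × 18 — all composite.

t = 32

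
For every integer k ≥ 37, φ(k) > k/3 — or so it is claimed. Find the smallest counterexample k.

k = 42

We need the least integer k ≥ 37 for which the claim fails.
The first 5 eligible values, up to k = 41, all satisfy the conclusion.
k = 42: φ(42) = 12 and 42/3 = 14, so φ(42) ≤ 42/3.
Thus k = 42 disproves the claim, and no smaller k works.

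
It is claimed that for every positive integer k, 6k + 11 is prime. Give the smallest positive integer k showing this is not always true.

k = 4

We need the least positive integer k for which 6k + 11 is not prime.
k = 1: 6k + 11 = 17, prime.
k = 2: 6k + 11 = 23, prime.
k = 3: 6k + 11 = 29, prime.
k = 4: 6k + 11 = 35 = 5 × 7, composite.
Thus k = 4 disproves the claim, and no smaller k works.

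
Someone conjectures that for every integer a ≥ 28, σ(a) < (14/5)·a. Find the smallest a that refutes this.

A counterexample is any integer a ≥ 28 such that the claim fails; we check each in order.
The first 32 eligible values, up to a = 59, all satisfy the conclusion.
a = 60: σ(60) = 168; 168 ≥ 168.
Hence a = 60 is a counterexample.

a = 60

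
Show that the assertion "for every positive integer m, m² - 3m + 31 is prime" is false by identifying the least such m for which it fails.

Check each positive integer m in order until m² - 3m + 31 is not prime.
For m = 1, 2, 3 the conclusion holds.
m = 4: m² - 3m + 31 = 35 = 5 × 7, composite.
Thus m = 4 disproves the claim, and no smaller m works.

m = 4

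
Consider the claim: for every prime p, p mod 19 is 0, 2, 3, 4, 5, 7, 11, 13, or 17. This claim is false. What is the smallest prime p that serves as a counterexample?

p = 29

Check each prime p in order until the claim fails.
The first 9 eligible values, up to p = 23, all satisfy the conclusion.
p = 29: 29 mod 19 = 10 — not in {0, 2, 3, 4, 5, 7, 11, 13, 17}.
So p = 29 is the smallest counterexample.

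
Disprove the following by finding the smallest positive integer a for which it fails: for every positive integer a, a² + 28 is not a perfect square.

Check each positive integer a in order until a² + 28 is a perfect square.
a = 1: 1² + 28 = 29, not a perfect square.
a = 2: 2² + 28 = 32, not a perfect square.
a = 3: 3² + 28 = 37, not a perfect square.
a = 4: 4² + 28 = 44, not a perfect square.
a = 5: 5² + 28 = 53, not a perfect square.
a = 6: 6² + 28 = 64 = 8², a perfect square.

a = 6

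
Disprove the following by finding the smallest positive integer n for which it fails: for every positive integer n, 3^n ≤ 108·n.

n = 6

A counterexample is any positive integer n such that 3^n > 108·n; we check each in order.
For n = 1, 2, 3, 4, 5 the conclusion holds.
n = 6: 3^n = 729 and 108·n = 648, so 729 > 648.
Thus n = 6 disproves the claim, and no smaller n works.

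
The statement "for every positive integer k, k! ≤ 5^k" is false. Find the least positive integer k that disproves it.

k = 12

The first 11 eligible values, up to k = 11, all satisfy the conclusion.
k = 12: k! = 479001600 and 5^k = 244140625, so 479001600 > 244140625.
So k = 12 is the smallest counterexample.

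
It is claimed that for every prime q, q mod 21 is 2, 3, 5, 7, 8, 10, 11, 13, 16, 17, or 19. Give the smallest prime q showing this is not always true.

A counterexample is any prime q such that the claim fails; we check each in order.
For q = 2, 3, 5, 7, …, 29, 31, 37 the conclusion holds.
q = 41: 41 mod 21 = 20 — not in {2, 3, 5, 7, 8, 10, 11, 13, 16, 17, 19}.

q = 41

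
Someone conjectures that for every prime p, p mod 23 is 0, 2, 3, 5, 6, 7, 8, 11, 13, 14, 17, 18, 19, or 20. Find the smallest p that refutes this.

A counterexample is any prime p such that the claim fails; we check each in order.
The first 14 eligible values, up to p = 43, all satisfy the conclusion.
p = 47: 47 mod 23 = 1 — not in {0, 2, 3, 5, 6, 7, 8, 11, 13, 14, 17, 18, 19, 20}.
Hence p = 47 is a counterexample.

p = 47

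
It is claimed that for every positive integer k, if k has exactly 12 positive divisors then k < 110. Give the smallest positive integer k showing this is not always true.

A counterexample is any positive integer k such that k has exactly 12 positive divisors but the claim fails; we check each in order.
k = 60: τ(60) = 12; 60 < 110.
k = 72: τ(72) = 12; 72 < 110.
k = 84: τ(84) = 12; 84 < 110.
k = 90: τ(90) = 12; 90 < 110.
k = 96: τ(96) = 12; 96 < 110.
k = 108: τ(108) = 12; 108 < 110.
k = 126: τ(126) = 12; 126 ≥ 110.

k = 126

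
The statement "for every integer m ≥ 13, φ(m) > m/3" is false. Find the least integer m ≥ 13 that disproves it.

Check each integer m ≥ 13 in order until the claim fails.
m = 13: φ(13) = 12 and 13/3 = 13/3, so φ(13) > 13/3.
m = 14: φ(14) = 6 and 14/3 = 14/3, so φ(14) > 14/3.
m = 15: φ(15) = 8 and 15/3 = 5, so φ(15) > 15/3.
m = 16: φ(16) = 8 and 16/3 = 16/3, so φ(16) > 16/3.
m = 17: φ(17) = 16 and 17/3 = 17/3, so φ(17) > 17/3.
m = 18: φ(18) = 6 and 18/3 = 6, so φ(18) ≤ 18/3.

m = 18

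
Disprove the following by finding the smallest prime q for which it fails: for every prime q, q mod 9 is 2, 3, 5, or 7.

For q = 2, 3, 5, 7, 11 the conclusion holds.
q = 13: 13 mod 9 = 4 — not in {2, 3, 5, 7}.

q = 13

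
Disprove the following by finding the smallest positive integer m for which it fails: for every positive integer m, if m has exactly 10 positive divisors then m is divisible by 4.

m = 162

For m = 48, 80, 112 the conclusion holds.
m = 162: τ(162) = 10; 162 mod 4 = 2.
Hence m = 162 is a counterexample.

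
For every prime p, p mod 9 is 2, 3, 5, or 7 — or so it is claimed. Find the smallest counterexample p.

p = 13

A counterexample is any prime p such that the claim fails; we check each in order.
p = 2: 2 mod 9 = 2.
p = 3: 3 mod 9 = 3.
p = 5: 5 mod 9 = 5.
p = 7: 7 mod 9 = 7.
p = 11: 11 mod 9 = 2.
p = 13: 13 mod 9 = 4 — not in {2, 3, 5, 7}.
So p = 13 is the smallest counterexample.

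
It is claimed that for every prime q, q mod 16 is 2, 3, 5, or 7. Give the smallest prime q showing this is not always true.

We need the least prime q for which the claim fails.
For q = 2, 3, 5, 7 the conclusion holds.
q = 11: 11 mod 16 = 11 — not in {2, 3, 5, 7}.
So q = 11 is the smallest counterexample.

q = 11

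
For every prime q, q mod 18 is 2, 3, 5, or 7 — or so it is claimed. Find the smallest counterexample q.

q = 11

We need the least prime q for which the claim fails.
For q = 2, 3, 5, 7 the conclusion holds.
q = 11: 11 mod 18 = 11 — not in {2, 3, 5, 7}.
So q = 11 is the smallest counterexample.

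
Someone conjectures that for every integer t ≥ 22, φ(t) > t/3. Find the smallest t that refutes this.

t = 24

We need the least integer t ≥ 22 for which the claim fails.
t = 22: φ(22) = 10 and 22/3 = 22/3, so φ(22) > 22/3.
t = 23: φ(23) = 22 and 23/3 = 23/3, so φ(23) > 23/3.
t = 24: φ(24) = 8 and 24/3 = 8, so φ(24) ≤ 24/3.
Hence t = 24 is a counterexample.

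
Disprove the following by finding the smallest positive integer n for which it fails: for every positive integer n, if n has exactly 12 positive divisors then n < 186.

We need the least positive integer n for which n has exactly 12 positive divisors but the claim fails.
The first 12 eligible values, up to n = 160, all satisfy the conclusion.
n = 198: τ(198) = 12; 198 ≥ 186.
Thus n = 198 disproves the claim, and no smaller n works.

n = 198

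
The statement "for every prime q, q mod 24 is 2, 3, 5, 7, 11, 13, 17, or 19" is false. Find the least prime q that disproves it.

q = 23

Check each prime q in order until the claim fails.
For q = 2, 3, 5, 7, 11, 13, 17, 19 the conclusion holds.
q = 23: 23 mod 24 = 23 — not in {2, 3, 5, 7, 11, 13, 17, 19}.
Hence q = 23 is a counterexample.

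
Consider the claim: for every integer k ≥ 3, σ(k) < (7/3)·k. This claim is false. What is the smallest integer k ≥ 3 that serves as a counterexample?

The first 9 eligible values, up to k = 11, all satisfy the conclusion.
k = 12: σ(12) = 28; 28 ≥ 28.
So k = 12 is the smallest counterexample.

k = 12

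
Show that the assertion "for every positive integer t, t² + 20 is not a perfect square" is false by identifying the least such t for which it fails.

Check each positive integer t in order until t² + 20 is a perfect square.
t = 1: 1² + 20 = 21, not a perfect square.
t = 2: 2² + 20 = 24, not a perfect square.
t = 3: 3² + 20 = 29, not a perfect square.
t = 4: 4² + 20 = 36 = 6², a perfect square.

t = 4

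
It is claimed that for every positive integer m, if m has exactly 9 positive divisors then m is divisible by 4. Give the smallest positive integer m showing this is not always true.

A counterexample is any positive integer m such that m has exactly 9 positive divisors but m is not divisible by 4; we check each in order.
For m = 36, 100, 196 the conclusion holds.
m = 225: τ(225) = 9; 225 mod 4 = 1.
So m = 225 is the smallest counterexample.

m = 225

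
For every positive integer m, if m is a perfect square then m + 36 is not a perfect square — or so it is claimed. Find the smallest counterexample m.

A counterexample is any positive integer m such that m is a perfect square but m + 36 is a perfect square; we check each in order.
For m = 1, 4, 9, 16, 25, 36, 49 the conclusion holds.
m = 64: 64 = 8² and 64 + 36 = 100 = 10².
Thus m = 64 disproves the claim, and no smaller m works.

m = 64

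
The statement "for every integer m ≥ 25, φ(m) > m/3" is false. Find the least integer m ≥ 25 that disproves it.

We need the least integer m ≥ 25 for which the claim fails.
The first 5 eligible values, up to m = 29, all satisfy the conclusion.
m = 30: φ(30) = 8 and 30/3 = 10, so φ(30) ≤ 30/3.
Thus m = 30 disproves the claim, and no smaller m works.

m = 30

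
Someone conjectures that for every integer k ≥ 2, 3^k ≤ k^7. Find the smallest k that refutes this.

We need the least integer k ≥ 2 for which 3^k > k^7.
For k = 2, 3, 4, 5, …, 16, 17, 18 the conclusion holds.
k = 19: 3^k = 1162261467 and k^7 = 893871739, so 1162261467 > 893871739.
Hence k = 19 is a counterexample.

k = 19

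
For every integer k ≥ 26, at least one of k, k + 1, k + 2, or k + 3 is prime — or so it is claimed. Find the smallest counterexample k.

Check each integer k ≥ 26 in order until k, k + 1, k + 2, k + 3 are all composite.
The first 6 eligible values, up to k = 31, all satisfy the conclusion.
k = 32: 32 = 2 × 16; 33 = 3 × 11; 34 = 2 × 17; 35 = 5 × 7 — all composite.

k = 32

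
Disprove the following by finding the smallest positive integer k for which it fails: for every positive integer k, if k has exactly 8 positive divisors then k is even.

The first 12 eligible values, up to k = 104, all satisfy the conclusion.
k = 105: divisors of 105: 1, 3, 5, 7, 15, 21, 35, 105; 105 is odd.
Thus k = 105 disproves the claim, and no smaller k works.

k = 105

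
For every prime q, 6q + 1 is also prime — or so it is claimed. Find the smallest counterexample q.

q = 19

The first 7 eligible values, up to q = 17, all satisfy the conclusion.
q = 19: 6q + 1 = 115 = 5 × 23, not prime.
So q = 19 is the smallest counterexample.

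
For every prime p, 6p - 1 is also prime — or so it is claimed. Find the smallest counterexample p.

p = 11

Check each prime p in order until 6p - 1 is not prime.
For p = 2, 3, 5, 7 the conclusion holds.
p = 11: 6p - 1 = 65 = 5 × 13, not prime.
So p = 11 is the smallest counterexample.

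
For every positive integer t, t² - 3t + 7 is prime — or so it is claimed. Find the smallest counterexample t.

Check each positive integer t in order until t² - 3t + 7 is not prime.
For t = 1, 2, 3, 4, 5 the conclusion holds.
t = 6: t² - 3t + 7 = 25 = 5 × 5, composite.

t = 6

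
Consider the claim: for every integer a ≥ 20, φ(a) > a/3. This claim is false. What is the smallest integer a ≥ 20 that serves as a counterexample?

a = 24

Check each integer a ≥ 20 in order until the claim fails.
The first 4 eligible values, up to a = 23, all satisfy the conclusion.
a = 24: φ(24) = 8 and 24/3 = 8, so φ(24) ≤ 24/3.
Hence a = 24 is a counterexample.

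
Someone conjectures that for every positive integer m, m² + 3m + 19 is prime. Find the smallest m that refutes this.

m = 15

Check each positive integer m in order until m² + 3m + 19 is not prime.
The first 14 eligible values, up to m = 14, all satisfy the conclusion.
m = 15: m² + 3m + 19 = 289 = 17 × 17, composite.
So m = 15 is the smallest counterexample.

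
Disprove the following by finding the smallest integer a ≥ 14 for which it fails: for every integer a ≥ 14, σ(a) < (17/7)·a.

a = 24

For a = 14, 15, 16, 17, 18, 19, 20, 21, 22, 23 the conclusion holds.
a = 24: σ(24) = 60; 60 ≥ 408/7.
Thus a = 24 disproves the claim, and no smaller a works.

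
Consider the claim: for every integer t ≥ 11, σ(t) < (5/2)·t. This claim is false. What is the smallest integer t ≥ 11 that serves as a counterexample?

t = 24

A counterexample is any integer t ≥ 11 such that the claim fails; we check each in order.
For t = 11, 12, 13, 14, …, 21, 22, 23 the conclusion holds.
t = 24: σ(24) = 60; 60 ≥ 60.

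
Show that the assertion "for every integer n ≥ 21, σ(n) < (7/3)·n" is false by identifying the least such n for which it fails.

We need the least integer n ≥ 21 for which the claim fails.
For n = 21, 22, 23 the conclusion holds.
n = 24: σ(24) = 60; 60 ≥ 56.
Hence n = 24 is a counterexample.

n = 24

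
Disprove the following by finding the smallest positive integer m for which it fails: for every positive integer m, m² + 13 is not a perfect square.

m = 1: 1² + 13 = 14, not a perfect square.
m = 2: 2² + 13 = 17, not a perfect square.
m = 3: 3² + 13 = 22, not a perfect square.
m = 4: 4² + 13 = 29, not a perfect square.
m = 5: 5² + 13 = 38, not a perfect square.
m = 6: 6² + 13 = 49 = 7², a perfect square.

m = 6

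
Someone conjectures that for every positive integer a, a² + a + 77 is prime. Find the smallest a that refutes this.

a = 1: a² + a + 77 = 79, prime.
a = 2: a² + a + 77 = 83, prime.
a = 3: a² + a + 77 = 89, prime.
a = 4: a² + a + 77 = 97, prime.
a = 5: a² + a + 77 = 107, prime.
a = 6: a² + a + 77 = 119 = 7 × 17, composite.

a = 6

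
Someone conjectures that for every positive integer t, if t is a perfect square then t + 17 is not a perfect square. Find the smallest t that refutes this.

t = 64

We need the least positive integer t for which t is a perfect square but t + 17 is a perfect square.
t = 1: 1 + 17 = 18, not a perfect square.
t = 4: 4 + 17 = 21, not a perfect square.
t = 9: 9 + 17 = 26, not a perfect square.
t = 16: 16 + 17 = 33, not a perfect square.
t = 25: 25 + 17 = 42, not a perfect square.
t = 36: 36 + 17 = 53, not a perfect square.
t = 49: 49 + 17 = 66, not a perfect square.
t = 64: 64 = 8² and 64 + 17 = 81 = 9².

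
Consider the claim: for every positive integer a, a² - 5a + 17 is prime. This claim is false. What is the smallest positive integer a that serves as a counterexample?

a = 13

For a = 1, 2, 3, 4, …, 10, 11, 12 the conclusion holds.
a = 13: a² - 5a + 17 = 121 = 11 × 11, composite.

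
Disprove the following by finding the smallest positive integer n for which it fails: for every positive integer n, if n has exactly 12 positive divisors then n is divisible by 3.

n = 140

For n = 60, 72, 84, 90, 96, 108, 126, 132 the conclusion holds.
n = 140: τ(140) = 12; 140 mod 3 = 2.
Thus n = 140 disproves the claim, and no smaller n works.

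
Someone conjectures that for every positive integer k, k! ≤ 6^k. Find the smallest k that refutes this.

k = 14

Check each positive integer k in order until k! > 6^k.
The first 13 eligible values, up to k = 13, all satisfy the conclusion.
k = 14: k! = 87178291200 and 6^k = 78364164096, so 87178291200 > 78364164096.
So k = 14 is the smallest counterexample.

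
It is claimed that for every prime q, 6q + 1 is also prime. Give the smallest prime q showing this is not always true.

Check each prime q in order until 6q + 1 is not prime.
q = 2: 6q + 1 = 13, prime.
q = 3: 6q + 1 = 19, prime.
q = 5: 6q + 1 = 31, prime.
q = 7: 6q + 1 = 43, prime.
q = 11: 6q + 1 = 67, prime.
q = 13: 6q + 1 = 79, prime.
q = 17: 6q + 1 = 103, prime.
q = 19: 6q + 1 = 115 = 5 × 23, not prime.
Thus q = 19 disproves the claim, and no smaller q works.

q = 19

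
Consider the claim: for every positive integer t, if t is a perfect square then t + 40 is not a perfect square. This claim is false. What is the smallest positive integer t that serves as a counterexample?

A counterexample is any positive integer t such that t is a perfect square but t + 40 is a perfect square; we check each in order.
For t = 1, 4 the conclusion holds.
t = 9: 9 = 3² and 9 + 40 = 49 = 7².
So t = 9 is the smallest counterexample.

t = 9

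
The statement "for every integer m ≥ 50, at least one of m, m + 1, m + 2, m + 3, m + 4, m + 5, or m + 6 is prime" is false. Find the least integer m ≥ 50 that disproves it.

m = 90

We need the least integer m ≥ 50 for which m, m + 1, m + 2, m + 3, m + 4, m + 5, m + 6 are all composite.
The first 40 eligible values, up to m = 89, all satisfy the conclusion.
m = 90: 90 = 2 × 45; 91 = 7 × 13; 92 = 2 × 46; 93 = 3 × 31; 94 = 2 × 47; 95 = 5 × 19; 96 = 2 × 48 — all composite.
Thus m = 90 disproves the claim, and no smaller m works.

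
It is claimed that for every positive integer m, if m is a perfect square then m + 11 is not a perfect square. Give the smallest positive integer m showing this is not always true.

m = 25

m = 1: 1 + 11 = 12, not a perfect square.
m = 4: 4 + 11 = 15, not a perfect square.
m = 9: 9 + 11 = 20, not a perfect square.
m = 16: 16 + 11 = 27, not a perfect square.
m = 25: 25 = 5² and 25 + 11 = 36 = 6².
So m = 25 is the smallest counterexample.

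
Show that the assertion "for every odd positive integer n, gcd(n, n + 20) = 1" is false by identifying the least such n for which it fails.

Check each odd positive integer n in order until gcd(n, n + 20) > 1.
For n = 1, 3 the conclusion holds.
n = 5: gcd(5, 25) = 5.
Hence n = 5 is a counterexample.

n = 5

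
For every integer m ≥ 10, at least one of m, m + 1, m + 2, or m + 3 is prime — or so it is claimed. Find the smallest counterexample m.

m = 24

The first 14 eligible values, up to m = 23, all satisfy the conclusion.
m = 24: 24 = 2 × 12; 25 = 5 × 5; 26 = 2 × 13; 27 = 3 × 9 — all composite.
Hence m = 24 is a counterexample.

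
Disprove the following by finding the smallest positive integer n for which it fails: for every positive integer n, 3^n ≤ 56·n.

n = 6

For n = 1, 2, 3, 4, 5 the conclusion holds.
n = 6: 3^n = 729 and 56·n = 336, so 729 > 336.
So n = 6 is the smallest counterexample.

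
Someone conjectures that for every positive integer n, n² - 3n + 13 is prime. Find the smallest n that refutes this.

n = 12

We need the least positive integer n for which n² - 3n + 13 is not prime.
The first 11 eligible values, up to n = 11, all satisfy the conclusion.
n = 12: n² - 3n + 13 = 121 = 11 × 11, composite.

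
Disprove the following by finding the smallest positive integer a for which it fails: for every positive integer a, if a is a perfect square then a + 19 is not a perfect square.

We need the least positive integer a for which a is a perfect square but a + 19 is a perfect square.
For a = 1, 4, 9, 16, 25, 36, 49, 64 the conclusion holds.
a = 81: 81 = 9² and 81 + 19 = 100 = 10².

a = 81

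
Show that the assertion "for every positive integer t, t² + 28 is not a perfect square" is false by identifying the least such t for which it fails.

A counterexample is any positive integer t such that t² + 28 is a perfect square; we check each in order.
The first 5 eligible values, up to t = 5, all satisfy the conclusion.
t = 6: 6² + 28 = 64 = 8², a perfect square.

t = 6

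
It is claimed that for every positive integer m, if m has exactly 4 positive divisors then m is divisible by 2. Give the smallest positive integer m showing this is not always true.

m = 15

m = 6: τ(6) = 4; 6 mod 2 = 0.
m = 8: τ(8) = 4; 8 mod 2 = 0.
m = 10: τ(10) = 4; 10 mod 2 = 0.
m = 14: τ(14) = 4; 14 mod 2 = 0.
m = 15: τ(15) = 4; 15 mod 2 = 1.
Hence m = 15 is a counterexample.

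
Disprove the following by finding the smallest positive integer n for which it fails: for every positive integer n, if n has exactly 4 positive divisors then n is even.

n = 15

A counterexample is any positive integer n such that n has exactly 4 positive divisors but n is odd; we check each in order.
n = 6: divisors of 6: 1, 2, 3, 6; 6 is even.
n = 8: divisors of 8: 1, 2, 4, 8; 8 is even.
n = 10: divisors of 10: 1, 2, 5, 10; 10 is even.
n = 14: divisors of 14: 1, 2, 7, 14; 14 is even.
n = 15: divisors of 15: 1, 3, 5, 15; 15 is odd.
Thus n = 15 disproves the claim, and no smaller n works.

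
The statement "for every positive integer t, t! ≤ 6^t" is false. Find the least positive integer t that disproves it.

For t = 1, 2, 3, 4, …, 11, 12, 13 the conclusion holds.
t = 14: t! = 87178291200 and 6^t = 78364164096, so 87178291200 > 78364164096.

t = 14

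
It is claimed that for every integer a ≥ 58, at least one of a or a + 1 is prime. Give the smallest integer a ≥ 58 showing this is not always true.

a = 62

For a = 58, 59, 60, 61 the conclusion holds.
a = 62: 62 = 2 × 31; 63 = 3 × 21 — both composite.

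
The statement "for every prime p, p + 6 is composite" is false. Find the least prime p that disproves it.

p = 2: p + 6 = 8 = 2 × 4, composite.
p = 3: p + 6 = 9 = 3 × 3, composite.
p = 5: p + 6 = 11, prime — not composite.
Thus p = 5 disproves the claim, and no smaller p works.

p = 5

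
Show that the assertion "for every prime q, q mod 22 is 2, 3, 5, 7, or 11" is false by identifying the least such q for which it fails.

A counterexample is any prime q such that the claim fails; we check each in order.
q = 2: 2 mod 22 = 2.
q = 3: 3 mod 22 = 3.
q = 5: 5 mod 22 = 5.
q = 7: 7 mod 22 = 7.
q = 11: 11 mod 22 = 11.
q = 13: 13 mod 22 = 13 — not in {2, 3, 5, 7, 11}.

q = 13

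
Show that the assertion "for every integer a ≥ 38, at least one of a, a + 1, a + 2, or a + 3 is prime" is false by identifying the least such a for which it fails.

We need the least integer a ≥ 38 for which a, a + 1, a + 2, a + 3 are all composite.
The first 10 eligible values, up to a = 47, all satisfy the conclusion.
a = 48: 48 = 2 × 24; 49 = 7 × 7; 50 = 2 × 25; 51 = 3 × 17 — all composite.
Thus a = 48 disproves the claim, and no smaller a works.

a = 48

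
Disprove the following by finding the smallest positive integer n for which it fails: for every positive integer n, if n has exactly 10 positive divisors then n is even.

n = 405

Check each positive integer n in order until n has exactly 10 positive divisors but n is odd.
For n = 48, 80, 112, 162, 176, 208, 272, 304, 368 the conclusion holds.
n = 405: divisors of 405: 10 divisors; 405 is odd.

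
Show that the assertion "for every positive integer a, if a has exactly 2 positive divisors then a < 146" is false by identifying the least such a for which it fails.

We need the least positive integer a for which a has exactly 2 positive divisors but the claim fails.
For a = 2, 3, 5, 7, …, 131, 137, 139 the conclusion holds.
a = 149: τ(149) = 2; 149 ≥ 146.
So a = 149 is the smallest counterexample.

a = 149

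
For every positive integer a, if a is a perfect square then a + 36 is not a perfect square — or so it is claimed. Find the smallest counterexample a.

a = 64

The first 7 eligible values, up to a = 49, all satisfy the conclusion.
a = 64: 64 = 8² and 64 + 36 = 100 = 10².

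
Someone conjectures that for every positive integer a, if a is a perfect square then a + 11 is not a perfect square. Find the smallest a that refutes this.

a = 25

Check each positive integer a in order until a is a perfect square but a + 11 is a perfect square.
a = 1: 1 + 11 = 12, not a perfect square.
a = 4: 4 + 11 = 15, not a perfect square.
a = 9: 9 + 11 = 20, not a perfect square.
a = 16: 16 + 11 = 27, not a perfect square.
a = 25: 25 = 5² and 25 + 11 = 36 = 6².
So a = 25 is the smallest counterexample.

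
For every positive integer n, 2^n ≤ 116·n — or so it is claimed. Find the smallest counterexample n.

We need the least positive integer n for which 2^n > 116·n.
For n = 1, 2, 3, 4, 5, 6, 7, 8, 9, 10 the conclusion holds.
n = 11: 2^n = 2048 and 116·n = 1276, so 2048 > 1276.

n = 11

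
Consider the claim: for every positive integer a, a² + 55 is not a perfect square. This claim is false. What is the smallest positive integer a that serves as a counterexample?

a = 3

Check each positive integer a in order until a² + 55 is a perfect square.
For a = 1, 2 the conclusion holds.
a = 3: 3² + 55 = 64 = 8², a perfect square.
Hence a = 3 is a counterexample.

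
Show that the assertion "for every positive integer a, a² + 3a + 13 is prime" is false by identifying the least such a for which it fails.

We need the least positive integer a for which a² + 3a + 13 is not prime.
For a = 1, 2, 3, 4, 5, 6, 7, 8 the conclusion holds.
a = 9: a² + 3a + 13 = 121 = 11 × 11, composite.

a = 9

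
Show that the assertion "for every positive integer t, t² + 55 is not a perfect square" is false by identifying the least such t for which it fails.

Check each positive integer t in order until t² + 55 is a perfect square.
t = 1: 1² + 55 = 56, not a perfect square.
t = 2: 2² + 55 = 59, not a perfect square.
t = 3: 3² + 55 = 64 = 8², a perfect square.

t = 3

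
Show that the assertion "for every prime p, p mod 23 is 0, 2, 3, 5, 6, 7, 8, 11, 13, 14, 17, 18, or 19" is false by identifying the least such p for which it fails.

A counterexample is any prime p such that the claim fails; we check each in order.
For p = 2, 3, 5, 7, …, 31, 37, 41 the conclusion holds.
p = 43: 43 mod 23 = 20 — not in {0, 2, 3, 5, 6, 7, 8, 11, 13, 14, 17, 18, 19}.

p = 43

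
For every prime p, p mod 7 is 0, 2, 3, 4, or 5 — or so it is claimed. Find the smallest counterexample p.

We need the least prime p for which the claim fails.
For p = 2, 3, 5, 7, 11 the conclusion holds.
p = 13: 13 mod 7 = 6 — not in {0, 2, 3, 4, 5}.

p = 13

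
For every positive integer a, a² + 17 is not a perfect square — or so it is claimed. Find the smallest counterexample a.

a = 8

The first 7 eligible values, up to a = 7, all satisfy the conclusion.
a = 8: 8² + 17 = 81 = 9², a perfect square.
Thus a = 8 disproves the claim, and no smaller a works.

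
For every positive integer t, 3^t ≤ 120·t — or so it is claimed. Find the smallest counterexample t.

t = 6

A counterexample is any positive integer t such that 3^t > 120·t; we check each in order.
t = 1: 3^t = 3 and 120·t = 120, so 3 ≤ 120.
t = 2: 3^t = 9 and 120·t = 240, so 9 ≤ 240.
t = 3: 3^t = 27 and 120·t = 360, so 27 ≤ 360.
t = 4: 3^t = 81 and 120·t = 480, so 81 ≤ 480.
t = 5: 3^t = 243 and 120·t = 600, so 243 ≤ 600.
t = 6: 3^t = 729 and 120·t = 720, so 729 > 720.
Thus t = 6 disproves the claim, and no smaller t works.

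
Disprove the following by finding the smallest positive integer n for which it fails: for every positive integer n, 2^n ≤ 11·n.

n = 7

n = 1: 2^n = 2 and 11·n = 11, so 2 ≤ 11.
n = 2: 2^n = 4 and 11·n = 22, so 4 ≤ 22.
n = 3: 2^n = 8 and 11·n = 33, so 8 ≤ 33.
n = 4: 2^n = 16 and 11·n = 44, so 16 ≤ 44.
n = 5: 2^n = 32 and 11·n = 55, so 32 ≤ 55.
n = 6: 2^n = 64 and 11·n = 66, so 64 ≤ 66.
n = 7: 2^n = 128 and 11·n = 77, so 128 > 77.
Hence n = 7 is a counterexample.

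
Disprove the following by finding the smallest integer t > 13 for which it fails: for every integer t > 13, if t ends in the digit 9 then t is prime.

We need the least integer t > 13 for which t ends in the digit 9 but t is not prime.
For t = 19, 29 the conclusion holds.
t = 39: 39 ends in 9; 39 = 3 × 13, composite.
Hence t = 39 is a counterexample.

t = 39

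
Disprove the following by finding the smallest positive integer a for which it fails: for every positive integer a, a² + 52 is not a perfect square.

A counterexample is any positive integer a such that a² + 52 is a perfect square; we check each in order.
The first 11 eligible values, up to a = 11, all satisfy the conclusion.
a = 12: 12² + 52 = 196 = 14², a perfect square.
So a = 12 is the smallest counterexample.

a = 12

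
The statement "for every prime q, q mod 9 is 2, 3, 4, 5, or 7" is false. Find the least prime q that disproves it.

q = 17

Check each prime q in order until the claim fails.
For q = 2, 3, 5, 7, 11, 13 the conclusion holds.
q = 17: 17 mod 9 = 8 — not in {2, 3, 4, 5, 7}.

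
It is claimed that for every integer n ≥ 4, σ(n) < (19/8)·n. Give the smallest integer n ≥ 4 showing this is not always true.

We need the least integer n ≥ 4 for which the claim fails.
For n = 4, 5, 6, 7, …, 21, 22, 23 the conclusion holds.
n = 24: σ(24) = 60; 60 ≥ 57.
Thus n = 24 disproves the claim, and no smaller n works.

n = 24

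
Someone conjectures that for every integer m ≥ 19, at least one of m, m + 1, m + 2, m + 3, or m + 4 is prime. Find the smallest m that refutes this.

A counterexample is any integer m ≥ 19 such that m, m + 1, m + 2, m + 3, m + 4 are all composite; we check each in order.
For m = 19, 20, 21, 22, 23 the conclusion holds.
m = 24: 24 = 2 × 12; 25 = 5 × 5; 26 = 2 × 13; 27 = 3 × 9; 28 = 2 × 14 — all composite.
Hence m = 24 is a counterexample.

m = 24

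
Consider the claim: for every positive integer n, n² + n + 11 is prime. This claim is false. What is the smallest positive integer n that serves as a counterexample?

n = 10

Check each positive integer n in order until n² + n + 11 is not prime.
For n = 1, 2, 3, 4, 5, 6, 7, 8, 9 the conclusion holds.
n = 10: n² + n + 11 = 121 = 11 × 11, composite.
Hence n = 10 is a counterexample.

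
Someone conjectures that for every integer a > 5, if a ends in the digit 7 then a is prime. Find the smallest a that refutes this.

a = 7: 7 ends in 7 and is prime.
a = 17: 17 ends in 7 and is prime.
a = 27: 27 ends in 7; 27 = 3 × 9, composite.
So a = 27 is the smallest counterexample.

a = 27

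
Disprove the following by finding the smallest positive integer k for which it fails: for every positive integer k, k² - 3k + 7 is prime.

We need the least positive integer k for which k² - 3k + 7 is not prime.
The first 5 eligible values, up to k = 5, all satisfy the conclusion.
k = 6: k² - 3k + 7 = 25 = 5 × 5, composite.
So k = 6 is the smallest counterexample.

k = 6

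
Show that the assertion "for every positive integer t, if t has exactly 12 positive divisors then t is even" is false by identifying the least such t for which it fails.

t = 315

The first 24 eligible values, up to t = 308, all satisfy the conclusion.
t = 315: divisors of 315: 12 divisors; 315 is odd.
Thus t = 315 disproves the claim, and no smaller t works.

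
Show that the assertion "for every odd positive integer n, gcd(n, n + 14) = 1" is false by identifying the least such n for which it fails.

A counterexample is any odd positive integer n such that gcd(n, n + 14) > 1; we check each in order.
n = 1: gcd(1, 15) = 1.
n = 3: gcd(3, 17) = 1.
n = 5: gcd(5, 19) = 1.
n = 7: gcd(7, 21) = 7.

n = 7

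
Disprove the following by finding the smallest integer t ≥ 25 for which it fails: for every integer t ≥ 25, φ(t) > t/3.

For t = 25, 26, 27, 28, 29 the conclusion holds.
t = 30: φ(30) = 8 and 30/3 = 10, so φ(30) ≤ 30/3.

t = 30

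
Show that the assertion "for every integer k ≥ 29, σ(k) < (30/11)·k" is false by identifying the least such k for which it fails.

k = 60

For k = 29, 30, 31, 32, …, 57, 58, 59 the conclusion holds.
k = 60: σ(60) = 168; 168 ≥ 1800/11.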